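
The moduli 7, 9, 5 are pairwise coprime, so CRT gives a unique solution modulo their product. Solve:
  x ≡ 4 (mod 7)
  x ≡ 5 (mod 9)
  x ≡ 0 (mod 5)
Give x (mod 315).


Moduli 7, 9, 5 are pairwise coprime; by CRT there is a unique solution modulo M = 7 · 9 · 5 = 315.
Solve pairwise, accumulating the modulus:
  Start with x ≡ 4 (mod 7).
  Combine with x ≡ 5 (mod 9): since gcd(7, 9) = 1, we get a unique residue mod 63.
    Write x = 4 + 7·t and substitute into x ≡ 5 (mod 9): 7·t ≡ 5 − 4 = 1 (mod 9).
    The inverse of 7 mod 9 is 4 (since 7·4 = 28 = 3·9 + 1), so t ≡ 4·1 = 4 ≡ 4 (mod 9).
    Then x = 4 + 7·4 = 32, valid modulo lcm(7, 9) = 63: x ≡ 32 (mod 63).
  Combine with x ≡ 0 (mod 5): since gcd(63, 5) = 1, we get a unique residue mod 315.
    Write x = 32 + 63·t and substitute into x ≡ 0 (mod 5): 63·t ≡ 0 − 32 = -32 (mod 5).
    Reduce coefficients mod 5: 3·t ≡ 3 (mod 5).
    The inverse of 3 mod 5 is 2 (since 3·2 = 6 = 1·5 + 1), so t ≡ 2·3 = 6 ≡ 1 (mod 5).
    Then x = 32 + 63·1 = 95, valid modulo lcm(63, 5) = 315: x ≡ 95 (mod 315).
Verify: 95 mod 7 = 4 ✓, 95 mod 9 = 5 ✓, 95 mod 5 = 0 ✓.

x ≡ 95 (mod 315).


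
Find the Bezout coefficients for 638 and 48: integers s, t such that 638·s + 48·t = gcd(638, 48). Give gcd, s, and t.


Euclidean algorithm on (638, 48) — divide until remainder is 0:
  638 = 13 · 48 + 14
  48 = 3 · 14 + 6
  14 = 2 · 6 + 2
  6 = 3 · 2 + 0
gcd(638, 48) = 2.
Track Bezout coefficients alongside the remainders: start with r₀ = 638 = a·1 + b·0 (s = 1, t = 0) and r₁ = 48 = a·0 + b·1 (s = 0, t = 1); each new remainder r_{k+1} = r_{k-1} − q_k·r_k inherits s_{k+1} = s_{k-1} − q_k·s_k, t_{k+1} = t_{k-1} − q_k·t_k, so r_k = a·s_k + b·t_k at every step:
  q = 13: r = 14, s = 1 − 13·0 = 1, t = 0 − 13·1 = -13  (check: 638·1 + 48·(-13) = 14)
  q = 3: r = 6, s = 0 − 3·1 = -3, t = 1 − 3·(-13) = 40  (check: 638·(-3) + 48·40 = 6)
  q = 2: r = 2, s = 1 − 2·(-3) = 7, t = -13 − 2·40 = -93  (check: 638·7 + 48·(-93) = 2)
The row with r = 2 (the gcd) gives the Bezout coefficients s = 7, t = -93.
Result: 638 · (7) + 48 · (-93) = 2.

gcd(638, 48) = 2; s = 7, t = -93 (check: 638·7 + 48·(-93) = 2).


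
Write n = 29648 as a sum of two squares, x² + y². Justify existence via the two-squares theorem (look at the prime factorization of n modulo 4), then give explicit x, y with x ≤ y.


Step 1: Factor n = 29648 = 2^4 · 17 · 109.
Step 2: Check the mod-4 condition on each prime factor: 2 = 2 (special); 17 ≡ 1 (mod 4), exponent 1; 109 ≡ 1 (mod 4), exponent 1.
All primes ≡ 3 (mod 4) appear to even exponent (or don't appear), so by the two-squares theorem n IS expressible as a sum of two squares.
Step 3: Build a representation. Group n = k² · m with k = 4 and m = 17 · 109 = 1853 (a product of primes ≡ 1 (mod 4)); a representation of m scales to one of n via (k·x)² + (k·y)² = k²(x² + y²). Each prime p ≡ 1 (mod 4) is itself a sum of two squares; find a² by testing p − a² for a perfect square:
  17: 17 − 1² = 16 = 4² ⇒ 17 = 1² + 4².
  109: 109 − 1² = 108, 109 − 2² = 105, 109 − 3² = 100 = 10² ⇒ 109 = 3² + 10².
  Combine using the Brahmagupta–Fibonacci identity (a² + b²)(c² + d²) = (ac − bd)² + (ad + bc)² = (ac + bd)² + (ad − bc)²:
  17 · 109 = 1853: from (1² + 4²)(3² + 10²), take (1·3 − 4·10, 1·10 + 4·3) = (3 − 40, 10 + 12) = (-37, 22); dropping signs (only squares matter) gives (37, 22); check 37² + 22² = 1369 + 484 = 1853 ✓.
  Scale by k = 4: (4·37, 4·22) = (148, 88).
Step 4: Order so x ≤ y and verify: 88² + 148² = 7744 + 21904 = 29648 = n. ✓

n = 29648 = 88² + 148² (one valid representation with x ≤ y).


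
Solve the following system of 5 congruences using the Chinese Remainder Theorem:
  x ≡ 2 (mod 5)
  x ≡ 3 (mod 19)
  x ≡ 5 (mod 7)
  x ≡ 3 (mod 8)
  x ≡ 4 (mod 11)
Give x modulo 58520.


Product of moduli M = 5 · 19 · 7 · 8 · 11 = 58520.
Merge one congruence at a time:
  Start: x ≡ 2 (mod 5).
  Combine with x ≡ 3 (mod 19); new modulus lcm = 95.
    Write x = 2 + 5·t and substitute into x ≡ 3 (mod 19): 5·t ≡ 3 − 2 = 1 (mod 19).
    The inverse of 5 mod 19 is 4 (since 5·4 = 20 = 1·19 + 1), so t ≡ 4·1 = 4 ≡ 4 (mod 19).
    Then x = 2 + 5·4 = 22, valid modulo lcm(5, 19) = 95: x ≡ 22 (mod 95).
  Combine with x ≡ 5 (mod 7); new modulus lcm = 665.
    Write x = 22 + 95·t and substitute into x ≡ 5 (mod 7): 95·t ≡ 5 − 22 = -17 (mod 7).
    Reduce coefficients mod 7: 4·t ≡ 4 (mod 7).
    The inverse of 4 mod 7 is 2 (since 4·2 = 8 = 1·7 + 1), so t ≡ 2·4 = 8 ≡ 1 (mod 7).
    Then x = 22 + 95·1 = 117, valid modulo lcm(95, 7) = 665: x ≡ 117 (mod 665).
  Combine with x ≡ 3 (mod 8); new modulus lcm = 5320.
    Write x = 117 + 665·t and substitute into x ≡ 3 (mod 8): 665·t ≡ 3 − 117 = -114 (mod 8).
    Reduce coefficients mod 8: 1·t ≡ 6 (mod 8).
    So t ≡ 6 (mod 8).
    Then x = 117 + 665·6 = 4107, valid modulo lcm(665, 8) = 5320: x ≡ 4107 (mod 5320).
  Combine with x ≡ 4 (mod 11); new modulus lcm = 58520.
    Write x = 4107 + 5320·t and substitute into x ≡ 4 (mod 11): 5320·t ≡ 4 − 4107 = -4103 (mod 11).
    Reduce coefficients mod 11: 7·t ≡ 0 (mod 11).
    The inverse of 7 mod 11 is 8 (since 7·8 = 56 = 5·11 + 1), so t ≡ 8·0 = 0 ≡ 0 (mod 11).
    Then x = 4107 + 5320·0 = 4107, valid modulo lcm(5320, 11) = 58520: x ≡ 4107 (mod 58520).
Verify against each original: 4107 mod 5 = 2, 4107 mod 19 = 3, 4107 mod 7 = 5, 4107 mod 8 = 3, 4107 mod 11 = 4.

x ≡ 4107 (mod 58520).


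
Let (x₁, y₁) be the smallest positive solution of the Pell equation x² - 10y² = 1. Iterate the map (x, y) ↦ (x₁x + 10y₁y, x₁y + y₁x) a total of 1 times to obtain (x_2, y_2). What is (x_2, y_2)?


Step 1: Find the fundamental solution (x₁, y₁) of x² - 10y² = 1.
  Expand √10 as a continued fraction. a₀ = ⌊√10⌋ = 3; iterate m_{k+1} = d_k·a_k − m_k, d_{k+1} = (10 − m_{k+1}²)/d_k, a_{k+1} = ⌊(a₀ + m_{k+1})/d_{k+1}⌋ (starting m₀ = 0, d₀ = 1), with convergents p_k = a_k·p_{k-1} + p_{k-2}, q_k = a_k·q_{k-1} + q_{k-2} (p₋₁ = 1, q₋₁ = 0):
  k = 0: a₀ = 3; p₀/q₀ = 3/1; p₀² − 10·q₀² = 9 − 10 = -1.
  k = 1: m = 3, d = 1, a = ⌊(3 + 3)/1⌋ = 6; p/q = (6·3 + 1)/(6·1 + 0) = 19/6; p² − 10·q² = 361 − 360 = 1.
  The first convergent with p² − 10·q² = 1 gives the fundamental solution (x₁, y₁) = (19, 6).
Step 2: Apply the recurrence (x_{n+1}, y_{n+1}) = (x₁x_n + 10y₁y_n, x₁y_n + y₁x_n) repeatedly.
  From (x_1, y_1) = (19, 6): x_2 = 19·19 + 10·6·6 = 721; y_2 = 19·6 + 6·19 = 228.
Step 3: Verify x_2² - 10·y_2² = 519841 - 519840 = 1 (should be 1). ✓

(x_1, y_1) = (19, 6); (x_2, y_2) = (721, 228).


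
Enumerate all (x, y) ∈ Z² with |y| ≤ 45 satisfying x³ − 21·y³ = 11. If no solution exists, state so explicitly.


The equation is x³ - 21y³ = 11. For fixed y, x³ = 21·y³ + 11, so a solution requires the RHS to be a perfect cube.
Strategy: iterate y from -45 to 45, compute RHS = 21·y³ + 11, and check whether it is a (positive or negative) perfect cube.
Check small values of y:
  y = 0: RHS = 11 is not a perfect cube.
  y = 1: RHS = 32 is not a perfect cube.
  y = -1: RHS = -10 is not a perfect cube.
  y = 2: RHS = 179 is not a perfect cube.
  y = -2: RHS = -157 is not a perfect cube.
  y = 3: RHS = 578 is not a perfect cube.
  y = -3: RHS = -556 is not a perfect cube.
Continuing the search up to |y| = 45 finds no solutions either.
No (x, y) in the scanned range satisfies the equation.

No integer solutions with |y| ≤ 45.


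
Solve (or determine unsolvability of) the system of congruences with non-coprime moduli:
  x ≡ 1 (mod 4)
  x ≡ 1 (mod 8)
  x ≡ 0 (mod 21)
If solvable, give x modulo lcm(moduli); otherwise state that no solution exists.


Moduli 4, 8, 21 are not pairwise coprime, so CRT works modulo lcm(m_i) when all pairwise compatibility conditions hold.
Pairwise compatibility: gcd(m_i, m_j) must divide a_i - a_j for every pair.
Merge one congruence at a time:
  Start: x ≡ 1 (mod 4).
  Combine with x ≡ 1 (mod 8): gcd(4, 8) = 4; 1 - 1 = 0, which IS divisible by 4, so compatible.
    Write x = 1 + 4·t and substitute into x ≡ 1 (mod 8): 4·t ≡ 1 − 1 = 0 (mod 8).
    Divide the congruence (and modulus) by g = 4: 1·t ≡ 0 (mod 2).
    So t ≡ 0 (mod 2).
    Then x = 1 + 4·0 = 1, valid modulo lcm(4, 8) = 8: x ≡ 1 (mod 8).
  Combine with x ≡ 0 (mod 21): gcd(8, 21) = 1; 0 - 1 = -1, which IS divisible by 1, so compatible.
    Write x = 1 + 8·t and substitute into x ≡ 0 (mod 21): 8·t ≡ 0 − 1 = -1 (mod 21).
    Reduce coefficients mod 21: 8·t ≡ 20 (mod 21).
    The inverse of 8 mod 21 is 8 (since 8·8 = 64 = 3·21 + 1), so t ≡ 8·20 = 160 ≡ 13 (mod 21).
    Then x = 1 + 8·13 = 105, valid modulo lcm(8, 21) = 168: x ≡ 105 (mod 168).
Verify: 105 mod 4 = 1, 105 mod 8 = 1, 105 mod 21 = 0.

x ≡ 105 (mod 168).


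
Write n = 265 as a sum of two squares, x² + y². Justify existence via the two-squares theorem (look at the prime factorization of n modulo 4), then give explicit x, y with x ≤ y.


Step 1: Factor n = 265 = 5 · 53.
Step 2: Check the mod-4 condition on each prime factor: 5 ≡ 1 (mod 4), exponent 1; 53 ≡ 1 (mod 4), exponent 1.
All primes ≡ 3 (mod 4) appear to even exponent (or don't appear), so by the two-squares theorem n IS expressible as a sum of two squares.
Step 3: Build a representation. Here n = 5 · 53 is a product of primes ≡ 1 (mod 4). Each prime p ≡ 1 (mod 4) is itself a sum of two squares; find a² by testing p − a² for a perfect square:
  5: 5 − 1² = 4 = 2² ⇒ 5 = 1² + 2².
  53: 53 − 1² = 52, 53 − 2² = 49 = 7² ⇒ 53 = 2² + 7².
  Combine using the Brahmagupta–Fibonacci identity (a² + b²)(c² + d²) = (ac − bd)² + (ad + bc)² = (ac + bd)² + (ad − bc)²:
  5 · 53 = 265: from (1² + 2²)(2² + 7²), take (1·2 − 2·7, 1·7 + 2·2) = (2 − 14, 7 + 4) = (-12, 11); dropping signs (only squares matter) gives (12, 11); check 12² + 11² = 144 + 121 = 265 ✓.
Step 4: Order so x ≤ y and verify: 11² + 12² = 121 + 144 = 265 = n. ✓

n = 265 = 11² + 12² (one valid representation with x ≤ y).


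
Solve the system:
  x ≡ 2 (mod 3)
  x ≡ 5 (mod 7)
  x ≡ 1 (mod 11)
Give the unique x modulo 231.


Moduli 3, 7, 11 are pairwise coprime; by CRT there is a unique solution modulo M = 3 · 7 · 11 = 231.
Solve pairwise, accumulating the modulus:
  Start with x ≡ 2 (mod 3).
  Combine with x ≡ 5 (mod 7): since gcd(3, 7) = 1, we get a unique residue mod 21.
    Write x = 2 + 3·t and substitute into x ≡ 5 (mod 7): 3·t ≡ 5 − 2 = 3 (mod 7).
    The inverse of 3 mod 7 is 5 (since 3·5 = 15 = 2·7 + 1), so t ≡ 5·3 = 15 ≡ 1 (mod 7).
    Then x = 2 + 3·1 = 5, valid modulo lcm(3, 7) = 21: x ≡ 5 (mod 21).
  Combine with x ≡ 1 (mod 11): since gcd(21, 11) = 1, we get a unique residue mod 231.
    Write x = 5 + 21·t and substitute into x ≡ 1 (mod 11): 21·t ≡ 1 − 5 = -4 (mod 11).
    Reduce coefficients mod 11: 10·t ≡ 7 (mod 11).
    The inverse of 10 mod 11 is 10 (since 10·10 = 100 = 9·11 + 1), so t ≡ 10·7 = 70 ≡ 4 (mod 11).
    Then x = 5 + 21·4 = 89, valid modulo lcm(21, 11) = 231: x ≡ 89 (mod 231).
Verify: 89 mod 3 = 2 ✓, 89 mod 7 = 5 ✓, 89 mod 11 = 1 ✓.

x ≡ 89 (mod 231).


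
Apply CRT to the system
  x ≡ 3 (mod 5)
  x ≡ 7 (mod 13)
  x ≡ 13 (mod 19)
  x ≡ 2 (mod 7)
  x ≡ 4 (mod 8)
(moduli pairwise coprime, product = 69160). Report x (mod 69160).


Product of moduli M = 5 · 13 · 19 · 7 · 8 = 69160.
Merge one congruence at a time:
  Start: x ≡ 3 (mod 5).
  Combine with x ≡ 7 (mod 13); new modulus lcm = 65.
    Write x = 3 + 5·t and substitute into x ≡ 7 (mod 13): 5·t ≡ 7 − 3 = 4 (mod 13).
    The inverse of 5 mod 13 is 8 (since 5·8 = 40 = 3·13 + 1), so t ≡ 8·4 = 32 ≡ 6 (mod 13).
    Then x = 3 + 5·6 = 33, valid modulo lcm(5, 13) = 65: x ≡ 33 (mod 65).
  Combine with x ≡ 13 (mod 19); new modulus lcm = 1235.
    Write x = 33 + 65·t and substitute into x ≡ 13 (mod 19): 65·t ≡ 13 − 33 = -20 (mod 19).
    Reduce coefficients mod 19: 8·t ≡ 18 (mod 19).
    The inverse of 8 mod 19 is 12 (since 8·12 = 96 = 5·19 + 1), so t ≡ 12·18 = 216 ≡ 7 (mod 19).
    Then x = 33 + 65·7 = 488, valid modulo lcm(65, 19) = 1235: x ≡ 488 (mod 1235).
  Combine with x ≡ 2 (mod 7); new modulus lcm = 8645.
    Write x = 488 + 1235·t and substitute into x ≡ 2 (mod 7): 1235·t ≡ 2 − 488 = -486 (mod 7).
    Reduce coefficients mod 7: 3·t ≡ 4 (mod 7).
    The inverse of 3 mod 7 is 5 (since 3·5 = 15 = 2·7 + 1), so t ≡ 5·4 = 20 ≡ 6 (mod 7).
    Then x = 488 + 1235·6 = 7898, valid modulo lcm(1235, 7) = 8645: x ≡ 7898 (mod 8645).
  Combine with x ≡ 4 (mod 8); new modulus lcm = 69160.
    Write x = 7898 + 8645·t and substitute into x ≡ 4 (mod 8): 8645·t ≡ 4 − 7898 = -7894 (mod 8).
    Reduce coefficients mod 8: 5·t ≡ 2 (mod 8).
    The inverse of 5 mod 8 is 5 (since 5·5 = 25 = 3·8 + 1), so t ≡ 5·2 = 10 ≡ 2 (mod 8).
    Then x = 7898 + 8645·2 = 25188, valid modulo lcm(8645, 8) = 69160: x ≡ 25188 (mod 69160).
Verify against each original: 25188 mod 5 = 3, 25188 mod 13 = 7, 25188 mod 19 = 13, 25188 mod 7 = 2, 25188 mod 8 = 4.

x ≡ 25188 (mod 69160).


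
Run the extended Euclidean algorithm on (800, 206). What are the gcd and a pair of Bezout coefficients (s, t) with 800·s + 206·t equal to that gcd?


Euclidean algorithm on (800, 206) — divide until remainder is 0:
  800 = 3 · 206 + 182
  206 = 1 · 182 + 24
  182 = 7 · 24 + 14
  24 = 1 · 14 + 10
  14 = 1 · 10 + 4
  10 = 2 · 4 + 2
  4 = 2 · 2 + 0
gcd(800, 206) = 2.
Track Bezout coefficients alongside the remainders: start with r₀ = 800 = a·1 + b·0 (s = 1, t = 0) and r₁ = 206 = a·0 + b·1 (s = 0, t = 1); each new remainder r_{k+1} = r_{k-1} − q_k·r_k inherits s_{k+1} = s_{k-1} − q_k·s_k, t_{k+1} = t_{k-1} − q_k·t_k, so r_k = a·s_k + b·t_k at every step:
  q = 3: r = 182, s = 1 − 3·0 = 1, t = 0 − 3·1 = -3  (check: 800·1 + 206·(-3) = 182)
  q = 1: r = 24, s = 0 − 1·1 = -1, t = 1 − 1·(-3) = 4  (check: 800·(-1) + 206·4 = 24)
  q = 7: r = 14, s = 1 − 7·(-1) = 8, t = -3 − 7·4 = -31  (check: 800·8 + 206·(-31) = 14)
  q = 1: r = 10, s = -1 − 1·8 = -9, t = 4 − 1·(-31) = 35  (check: 800·(-9) + 206·35 = 10)
  q = 1: r = 4, s = 8 − 1·(-9) = 17, t = -31 − 1·35 = -66  (check: 800·17 + 206·(-66) = 4)
  q = 2: r = 2, s = -9 − 2·17 = -43, t = 35 − 2·(-66) = 167  (check: 800·(-43) + 206·167 = 2)
The row with r = 2 (the gcd) gives the Bezout coefficients s = -43, t = 167.
Result: 800 · (-43) + 206 · (167) = 2.

gcd(800, 206) = 2; s = -43, t = 167 (check: 800·(-43) + 206·167 = 2).


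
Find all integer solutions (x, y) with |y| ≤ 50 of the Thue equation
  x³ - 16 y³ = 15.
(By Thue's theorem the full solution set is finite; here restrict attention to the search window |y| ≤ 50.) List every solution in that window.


The equation is x³ - 16y³ = 15. For fixed y, x³ = 16·y³ + 15, so a solution requires the RHS to be a perfect cube.
Strategy: iterate y from -50 to 50, compute RHS = 16·y³ + 15, and check whether it is a (positive or negative) perfect cube.
Check small values of y:
  y = 0: RHS = 15 is not a perfect cube.
  y = 1: RHS = 31 is not a perfect cube.
  y = -1: RHS = -1 = (-1)³ ⇒ x = -1 works.
  y = 2: RHS = 143 is not a perfect cube.
  y = -2: RHS = -113 is not a perfect cube.
  y = 3: RHS = 447 is not a perfect cube.
  y = -3: RHS = -417 is not a perfect cube.
Continuing the search up to |y| = 50 finds no further solutions beyond those listed.
Collected solutions: (-1, -1).

Solutions (with |y| ≤ 50): (-1, -1).


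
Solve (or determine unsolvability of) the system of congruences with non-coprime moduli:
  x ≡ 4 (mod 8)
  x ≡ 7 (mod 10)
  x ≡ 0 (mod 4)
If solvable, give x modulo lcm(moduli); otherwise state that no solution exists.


Moduli 8, 10, 4 are not pairwise coprime, so CRT works modulo lcm(m_i) when all pairwise compatibility conditions hold.
Pairwise compatibility: gcd(m_i, m_j) must divide a_i - a_j for every pair.
Merge one congruence at a time:
  Start: x ≡ 4 (mod 8).
  Combine with x ≡ 7 (mod 10): gcd(8, 10) = 2, and 7 - 4 = 3 is NOT divisible by 2.
    ⇒ system is inconsistent (no integer solution).

No solution (the system is inconsistent).


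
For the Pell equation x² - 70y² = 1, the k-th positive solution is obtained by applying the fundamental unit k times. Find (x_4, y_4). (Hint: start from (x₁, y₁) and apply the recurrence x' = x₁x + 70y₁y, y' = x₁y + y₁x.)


Step 1: Find the fundamental solution (x₁, y₁) of x² - 70y² = 1.
  Expand √70 as a continued fraction. a₀ = ⌊√70⌋ = 8; iterate m_{k+1} = d_k·a_k − m_k, d_{k+1} = (70 − m_{k+1}²)/d_k, a_{k+1} = ⌊(a₀ + m_{k+1})/d_{k+1}⌋ (starting m₀ = 0, d₀ = 1), with convergents p_k = a_k·p_{k-1} + p_{k-2}, q_k = a_k·q_{k-1} + q_{k-2} (p₋₁ = 1, q₋₁ = 0):
  k = 0: a₀ = 8; p₀/q₀ = 8/1; p₀² − 70·q₀² = 64 − 70 = -6.
  k = 1: m = 8, d = 6, a = ⌊(8 + 8)/6⌋ = 2; p/q = (2·8 + 1)/(2·1 + 0) = 17/2; p² − 70·q² = 289 − 280 = 9.
  k = 2: m = 4, d = 9, a = ⌊(8 + 4)/9⌋ = 1; p/q = (1·17 + 8)/(1·2 + 1) = 25/3; p² − 70·q² = 625 − 630 = -5.
  k = 3: m = 5, d = 5, a = ⌊(8 + 5)/5⌋ = 2; p/q = (2·25 + 17)/(2·3 + 2) = 67/8; p² − 70·q² = 4489 − 4480 = 9.
  k = 4: m = 5, d = 9, a = ⌊(8 + 5)/9⌋ = 1; p/q = (1·67 + 25)/(1·8 + 3) = 92/11; p² − 70·q² = 8464 − 8470 = -6.
  k = 5: m = 4, d = 6, a = ⌊(8 + 4)/6⌋ = 2; p/q = (2·92 + 67)/(2·11 + 8) = 251/30; p² − 70·q² = 63001 − 63000 = 1.
  The first convergent with p² − 70·q² = 1 gives the fundamental solution (x₁, y₁) = (251, 30).
Step 2: Apply the recurrence (x_{n+1}, y_{n+1}) = (x₁x_n + 70y₁y_n, x₁y_n + y₁x_n) repeatedly.
  From (x_1, y_1) = (251, 30): x_2 = 251·251 + 70·30·30 = 126001; y_2 = 251·30 + 30·251 = 15060.
  From (x_2, y_2) = (126001, 15060): x_3 = 251·126001 + 70·30·15060 = 63252251; y_3 = 251·15060 + 30·126001 = 7560090.
  From (x_3, y_3) = (63252251, 7560090): x_4 = 251·63252251 + 70·30·7560090 = 31752504001; y_4 = 251·7560090 + 30·63252251 = 3795150120.
Step 3: Verify x_4² - 70·y_4² = 1008221510333521008001 - 1008221510333521008000 = 1 (should be 1). ✓

(x_1, y_1) = (251, 30); (x_4, y_4) = (31752504001, 3795150120).


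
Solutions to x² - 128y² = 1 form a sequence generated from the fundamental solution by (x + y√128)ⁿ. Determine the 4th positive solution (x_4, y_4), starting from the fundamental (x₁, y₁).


Step 1: Find the fundamental solution (x₁, y₁) of x² - 128y² = 1.
  Expand √128 as a continued fraction. a₀ = ⌊√128⌋ = 11; iterate m_{k+1} = d_k·a_k − m_k, d_{k+1} = (128 − m_{k+1}²)/d_k, a_{k+1} = ⌊(a₀ + m_{k+1})/d_{k+1}⌋ (starting m₀ = 0, d₀ = 1), with convergents p_k = a_k·p_{k-1} + p_{k-2}, q_k = a_k·q_{k-1} + q_{k-2} (p₋₁ = 1, q₋₁ = 0):
  k = 0: a₀ = 11; p₀/q₀ = 11/1; p₀² − 128·q₀² = 121 − 128 = -7.
  k = 1: m = 11, d = 7, a = ⌊(11 + 11)/7⌋ = 3; p/q = (3·11 + 1)/(3·1 + 0) = 34/3; p² − 128·q² = 1156 − 1152 = 4.
  k = 2: m = 10, d = 4, a = ⌊(11 + 10)/4⌋ = 5; p/q = (5·34 + 11)/(5·3 + 1) = 181/16; p² − 128·q² = 32761 − 32768 = -7.
  k = 3: m = 10, d = 7, a = ⌊(11 + 10)/7⌋ = 3; p/q = (3·181 + 34)/(3·16 + 3) = 577/51; p² − 128·q² = 332929 − 332928 = 1.
  The first convergent with p² − 128·q² = 1 gives the fundamental solution (x₁, y₁) = (577, 51).
Step 2: Apply the recurrence (x_{n+1}, y_{n+1}) = (x₁x_n + 128y₁y_n, x₁y_n + y₁x_n) repeatedly.
  From (x_1, y_1) = (577, 51): x_2 = 577·577 + 128·51·51 = 665857; y_2 = 577·51 + 51·577 = 58854.
  From (x_2, y_2) = (665857, 58854): x_3 = 577·665857 + 128·51·58854 = 768398401; y_3 = 577·58854 + 51·665857 = 67917465.
  From (x_3, y_3) = (768398401, 67917465): x_4 = 577·768398401 + 128·51·67917465 = 886731088897; y_4 = 577·67917465 + 51·768398401 = 78376695756.
Step 3: Verify x_4² - 128·y_4² = 786292024016459316676609 - 786292024016459316676608 = 1 (should be 1). ✓

(x_1, y_1) = (577, 51); (x_4, y_4) = (886731088897, 78376695756).


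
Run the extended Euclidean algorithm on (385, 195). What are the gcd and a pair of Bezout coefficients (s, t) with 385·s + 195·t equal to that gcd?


Euclidean algorithm on (385, 195) — divide until remainder is 0:
  385 = 1 · 195 + 190
  195 = 1 · 190 + 5
  190 = 38 · 5 + 0
gcd(385, 195) = 5.
Track Bezout coefficients alongside the remainders: start with r₀ = 385 = a·1 + b·0 (s = 1, t = 0) and r₁ = 195 = a·0 + b·1 (s = 0, t = 1); each new remainder r_{k+1} = r_{k-1} − q_k·r_k inherits s_{k+1} = s_{k-1} − q_k·s_k, t_{k+1} = t_{k-1} − q_k·t_k, so r_k = a·s_k + b·t_k at every step:
  q = 1: r = 190, s = 1 − 1·0 = 1, t = 0 − 1·1 = -1  (check: 385·1 + 195·(-1) = 190)
  q = 1: r = 5, s = 0 − 1·1 = -1, t = 1 − 1·(-1) = 2  (check: 385·(-1) + 195·2 = 5)
The row with r = 5 (the gcd) gives the Bezout coefficients s = -1, t = 2.
Result: 385 · (-1) + 195 · (2) = 5.

gcd(385, 195) = 5; s = -1, t = 2 (check: 385·(-1) + 195·2 = 5).


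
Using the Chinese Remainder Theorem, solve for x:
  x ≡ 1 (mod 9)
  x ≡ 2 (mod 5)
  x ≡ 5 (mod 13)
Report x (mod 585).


Moduli 9, 5, 13 are pairwise coprime; by CRT there is a unique solution modulo M = 9 · 5 · 13 = 585.
Solve pairwise, accumulating the modulus:
  Start with x ≡ 1 (mod 9).
  Combine with x ≡ 2 (mod 5): since gcd(9, 5) = 1, we get a unique residue mod 45.
    Write x = 1 + 9·t and substitute into x ≡ 2 (mod 5): 9·t ≡ 2 − 1 = 1 (mod 5).
    Reduce coefficients mod 5: 4·t ≡ 1 (mod 5).
    The inverse of 4 mod 5 is 4 (since 4·4 = 16 = 3·5 + 1), so t ≡ 4·1 = 4 ≡ 4 (mod 5).
    Then x = 1 + 9·4 = 37, valid modulo lcm(9, 5) = 45: x ≡ 37 (mod 45).
  Combine with x ≡ 5 (mod 13): since gcd(45, 13) = 1, we get a unique residue mod 585.
    Write x = 37 + 45·t and substitute into x ≡ 5 (mod 13): 45·t ≡ 5 − 37 = -32 (mod 13).
    Reduce coefficients mod 13: 6·t ≡ 7 (mod 13).
    The inverse of 6 mod 13 is 11 (since 6·11 = 66 = 5·13 + 1), so t ≡ 11·7 = 77 ≡ 12 (mod 13).
    Then x = 37 + 45·12 = 577, valid modulo lcm(45, 13) = 585: x ≡ 577 (mod 585).
Verify: 577 mod 9 = 1 ✓, 577 mod 5 = 2 ✓, 577 mod 13 = 5 ✓.

x ≡ 577 (mod 585).


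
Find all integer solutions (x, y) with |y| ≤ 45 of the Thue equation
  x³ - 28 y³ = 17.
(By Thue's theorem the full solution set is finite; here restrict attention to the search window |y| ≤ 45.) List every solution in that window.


The equation is x³ - 28y³ = 17. For fixed y, x³ = 28·y³ + 17, so a solution requires the RHS to be a perfect cube.
Strategy: iterate y from -45 to 45, compute RHS = 28·y³ + 17, and check whether it is a (positive or negative) perfect cube.
Check small values of y:
  y = 0: RHS = 17 is not a perfect cube.
  y = 1: RHS = 45 is not a perfect cube.
  y = -1: RHS = -11 is not a perfect cube.
  y = 2: RHS = 241 is not a perfect cube.
  y = -2: RHS = -207 is not a perfect cube.
  y = 3: RHS = 773 is not a perfect cube.
  y = -3: RHS = -739 is not a perfect cube.
Continuing the search up to |y| = 45 finds no solutions either.
No (x, y) in the scanned range satisfies the equation.

No integer solutions with |y| ≤ 45.


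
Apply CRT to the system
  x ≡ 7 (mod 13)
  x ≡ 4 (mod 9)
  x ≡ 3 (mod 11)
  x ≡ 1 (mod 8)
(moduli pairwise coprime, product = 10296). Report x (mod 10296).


Product of moduli M = 13 · 9 · 11 · 8 = 10296.
Merge one congruence at a time:
  Start: x ≡ 7 (mod 13).
  Combine with x ≡ 4 (mod 9); new modulus lcm = 117.
    Write x = 7 + 13·t and substitute into x ≡ 4 (mod 9): 13·t ≡ 4 − 7 = -3 (mod 9).
    Reduce coefficients mod 9: 4·t ≡ 6 (mod 9).
    The inverse of 4 mod 9 is 7 (since 4·7 = 28 = 3·9 + 1), so t ≡ 7·6 = 42 ≡ 6 (mod 9).
    Then x = 7 + 13·6 = 85, valid modulo lcm(13, 9) = 117: x ≡ 85 (mod 117).
  Combine with x ≡ 3 (mod 11); new modulus lcm = 1287.
    Write x = 85 + 117·t and substitute into x ≡ 3 (mod 11): 117·t ≡ 3 − 85 = -82 (mod 11).
    Reduce coefficients mod 11: 7·t ≡ 6 (mod 11).
    The inverse of 7 mod 11 is 8 (since 7·8 = 56 = 5·11 + 1), so t ≡ 8·6 = 48 ≡ 4 (mod 11).
    Then x = 85 + 117·4 = 553, valid modulo lcm(117, 11) = 1287: x ≡ 553 (mod 1287).
  Combine with x ≡ 1 (mod 8); new modulus lcm = 10296.
    Write x = 553 + 1287·t and substitute into x ≡ 1 (mod 8): 1287·t ≡ 1 − 553 = -552 (mod 8).
    Reduce coefficients mod 8: 7·t ≡ 0 (mod 8).
    The inverse of 7 mod 8 is 7 (since 7·7 = 49 = 6·8 + 1), so t ≡ 7·0 = 0 ≡ 0 (mod 8).
    Then x = 553 + 1287·0 = 553, valid modulo lcm(1287, 8) = 10296: x ≡ 553 (mod 10296).
Verify against each original: 553 mod 13 = 7, 553 mod 9 = 4, 553 mod 11 = 3, 553 mod 8 = 1.

x ≡ 553 (mod 10296).


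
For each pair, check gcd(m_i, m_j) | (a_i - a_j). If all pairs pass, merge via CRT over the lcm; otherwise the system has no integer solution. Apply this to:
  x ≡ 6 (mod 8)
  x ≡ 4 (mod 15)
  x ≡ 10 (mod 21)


Moduli 8, 15, 21 are not pairwise coprime, so CRT works modulo lcm(m_i) when all pairwise compatibility conditions hold.
Pairwise compatibility: gcd(m_i, m_j) must divide a_i - a_j for every pair.
Merge one congruence at a time:
  Start: x ≡ 6 (mod 8).
  Combine with x ≡ 4 (mod 15): gcd(8, 15) = 1; 4 - 6 = -2, which IS divisible by 1, so compatible.
    Write x = 6 + 8·t and substitute into x ≡ 4 (mod 15): 8·t ≡ 4 − 6 = -2 (mod 15).
    Reduce coefficients mod 15: 8·t ≡ 13 (mod 15).
    The inverse of 8 mod 15 is 2 (since 8·2 = 16 = 1·15 + 1), so t ≡ 2·13 = 26 ≡ 11 (mod 15).
    Then x = 6 + 8·11 = 94, valid modulo lcm(8, 15) = 120: x ≡ 94 (mod 120).
  Combine with x ≡ 10 (mod 21): gcd(120, 21) = 3; 10 - 94 = -84, which IS divisible by 3, so compatible.
    Write x = 94 + 120·t and substitute into x ≡ 10 (mod 21): 120·t ≡ 10 − 94 = -84 (mod 21).
    Divide the congruence (and modulus) by g = 3: 40·t ≡ -28 (mod 7).
    Reduce coefficients mod 7: 5·t ≡ 0 (mod 7).
    The inverse of 5 mod 7 is 3 (since 5·3 = 15 = 2·7 + 1), so t ≡ 3·0 = 0 ≡ 0 (mod 7).
    Then x = 94 + 120·0 = 94, valid modulo lcm(120, 21) = 840: x ≡ 94 (mod 840).
Verify: 94 mod 8 = 6, 94 mod 15 = 4, 94 mod 21 = 10.

x ≡ 94 (mod 840).


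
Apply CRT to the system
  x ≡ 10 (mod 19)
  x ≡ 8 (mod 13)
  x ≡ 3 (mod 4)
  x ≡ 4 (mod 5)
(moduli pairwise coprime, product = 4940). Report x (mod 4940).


Product of moduli M = 19 · 13 · 4 · 5 = 4940.
Merge one congruence at a time:
  Start: x ≡ 10 (mod 19).
  Combine with x ≡ 8 (mod 13); new modulus lcm = 247.
    Write x = 10 + 19·t and substitute into x ≡ 8 (mod 13): 19·t ≡ 8 − 10 = -2 (mod 13).
    Reduce coefficients mod 13: 6·t ≡ 11 (mod 13).
    The inverse of 6 mod 13 is 11 (since 6·11 = 66 = 5·13 + 1), so t ≡ 11·11 = 121 ≡ 4 (mod 13).
    Then x = 10 + 19·4 = 86, valid modulo lcm(19, 13) = 247: x ≡ 86 (mod 247).
  Combine with x ≡ 3 (mod 4); new modulus lcm = 988.
    Write x = 86 + 247·t and substitute into x ≡ 3 (mod 4): 247·t ≡ 3 − 86 = -83 (mod 4).
    Reduce coefficients mod 4: 3·t ≡ 1 (mod 4).
    The inverse of 3 mod 4 is 3 (since 3·3 = 9 = 2·4 + 1), so t ≡ 3·1 = 3 ≡ 3 (mod 4).
    Then x = 86 + 247·3 = 827, valid modulo lcm(247, 4) = 988: x ≡ 827 (mod 988).
  Combine with x ≡ 4 (mod 5); new modulus lcm = 4940.
    Write x = 827 + 988·t and substitute into x ≡ 4 (mod 5): 988·t ≡ 4 − 827 = -823 (mod 5).
    Reduce coefficients mod 5: 3·t ≡ 2 (mod 5).
    The inverse of 3 mod 5 is 2 (since 3·2 = 6 = 1·5 + 1), so t ≡ 2·2 = 4 ≡ 4 (mod 5).
    Then x = 827 + 988·4 = 4779, valid modulo lcm(988, 5) = 4940: x ≡ 4779 (mod 4940).
Verify against each original: 4779 mod 19 = 10, 4779 mod 13 = 8, 4779 mod 4 = 3, 4779 mod 5 = 4.

x ≡ 4779 (mod 4940).


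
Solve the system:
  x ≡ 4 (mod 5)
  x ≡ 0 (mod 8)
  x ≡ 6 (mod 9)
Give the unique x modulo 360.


Moduli 5, 8, 9 are pairwise coprime; by CRT there is a unique solution modulo M = 5 · 8 · 9 = 360.
Solve pairwise, accumulating the modulus:
  Start with x ≡ 4 (mod 5).
  Combine with x ≡ 0 (mod 8): since gcd(5, 8) = 1, we get a unique residue mod 40.
    Write x = 4 + 5·t and substitute into x ≡ 0 (mod 8): 5·t ≡ 0 − 4 = -4 (mod 8).
    Reduce coefficients mod 8: 5·t ≡ 4 (mod 8).
    The inverse of 5 mod 8 is 5 (since 5·5 = 25 = 3·8 + 1), so t ≡ 5·4 = 20 ≡ 4 (mod 8).
    Then x = 4 + 5·4 = 24, valid modulo lcm(5, 8) = 40: x ≡ 24 (mod 40).
  Combine with x ≡ 6 (mod 9): since gcd(40, 9) = 1, we get a unique residue mod 360.
    Write x = 24 + 40·t and substitute into x ≡ 6 (mod 9): 40·t ≡ 6 − 24 = -18 (mod 9).
    Reduce coefficients mod 9: 4·t ≡ 0 (mod 9).
    The inverse of 4 mod 9 is 7 (since 4·7 = 28 = 3·9 + 1), so t ≡ 7·0 = 0 ≡ 0 (mod 9).
    Then x = 24 + 40·0 = 24, valid modulo lcm(40, 9) = 360: x ≡ 24 (mod 360).
Verify: 24 mod 5 = 4 ✓, 24 mod 8 = 0 ✓, 24 mod 9 = 6 ✓.

x ≡ 24 (mod 360).


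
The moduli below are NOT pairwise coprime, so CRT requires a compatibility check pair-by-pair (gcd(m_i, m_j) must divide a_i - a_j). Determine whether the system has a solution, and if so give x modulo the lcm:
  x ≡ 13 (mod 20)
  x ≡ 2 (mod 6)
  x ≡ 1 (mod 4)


Moduli 20, 6, 4 are not pairwise coprime, so CRT works modulo lcm(m_i) when all pairwise compatibility conditions hold.
Pairwise compatibility: gcd(m_i, m_j) must divide a_i - a_j for every pair.
Merge one congruence at a time:
  Start: x ≡ 13 (mod 20).
  Combine with x ≡ 2 (mod 6): gcd(20, 6) = 2, and 2 - 13 = -11 is NOT divisible by 2.
    ⇒ system is inconsistent (no integer solution).

No solution (the system is inconsistent).


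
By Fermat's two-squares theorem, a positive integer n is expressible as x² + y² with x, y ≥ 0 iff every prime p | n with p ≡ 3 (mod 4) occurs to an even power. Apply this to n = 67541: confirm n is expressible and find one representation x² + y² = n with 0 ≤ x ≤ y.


Step 1: Factor n = 67541 = 17 · 29 · 137.
Step 2: Check the mod-4 condition on each prime factor: 17 ≡ 1 (mod 4), exponent 1; 29 ≡ 1 (mod 4), exponent 1; 137 ≡ 1 (mod 4), exponent 1.
All primes ≡ 3 (mod 4) appear to even exponent (or don't appear), so by the two-squares theorem n IS expressible as a sum of two squares.
Step 3: Build a representation. Here n = 17 · 29 · 137 is a product of primes ≡ 1 (mod 4). Each prime p ≡ 1 (mod 4) is itself a sum of two squares; find a² by testing p − a² for a perfect square:
  17: 17 − 1² = 16 = 4² ⇒ 17 = 1² + 4².
  29: 29 − 1² = 28, 29 − 2² = 25 = 5² ⇒ 29 = 2² + 5².
  137: 137 − 1² = 136, 137 − 2² = 133, 137 − 3² = 128, 137 − 4² = 121 = 11² ⇒ 137 = 4² + 11².
  Combine using the Brahmagupta–Fibonacci identity (a² + b²)(c² + d²) = (ac − bd)² + (ad + bc)² = (ac + bd)² + (ad − bc)²:
  17 · 29 = 493: from (1² + 4²)(2² + 5²), take (1·2 − 4·5, 1·5 + 4·2) = (2 − 20, 5 + 8) = (-18, 13); dropping signs (only squares matter) gives (18, 13); check 18² + 13² = 324 + 169 = 493 ✓.
  493 · 137 = 67541: from (18² + 13²)(4² + 11²), take (18·4 − 13·11, 18·11 + 13·4) = (72 − 143, 198 + 52) = (-71, 250); dropping signs (only squares matter) gives (71, 250); check 71² + 250² = 5041 + 62500 = 67541 ✓.
Step 4: Order so x ≤ y and verify: 71² + 250² = 5041 + 62500 = 67541 = n. ✓

n = 67541 = 71² + 250² (one valid representation with x ≤ y).


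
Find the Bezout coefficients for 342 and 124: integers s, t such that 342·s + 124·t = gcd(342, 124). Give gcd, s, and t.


Euclidean algorithm on (342, 124) — divide until remainder is 0:
  342 = 2 · 124 + 94
  124 = 1 · 94 + 30
  94 = 3 · 30 + 4
  30 = 7 · 4 + 2
  4 = 2 · 2 + 0
gcd(342, 124) = 2.
Track Bezout coefficients alongside the remainders: start with r₀ = 342 = a·1 + b·0 (s = 1, t = 0) and r₁ = 124 = a·0 + b·1 (s = 0, t = 1); each new remainder r_{k+1} = r_{k-1} − q_k·r_k inherits s_{k+1} = s_{k-1} − q_k·s_k, t_{k+1} = t_{k-1} − q_k·t_k, so r_k = a·s_k + b·t_k at every step:
  q = 2: r = 94, s = 1 − 2·0 = 1, t = 0 − 2·1 = -2  (check: 342·1 + 124·(-2) = 94)
  q = 1: r = 30, s = 0 − 1·1 = -1, t = 1 − 1·(-2) = 3  (check: 342·(-1) + 124·3 = 30)
  q = 3: r = 4, s = 1 − 3·(-1) = 4, t = -2 − 3·3 = -11  (check: 342·4 + 124·(-11) = 4)
  q = 7: r = 2, s = -1 − 7·4 = -29, t = 3 − 7·(-11) = 80  (check: 342·(-29) + 124·80 = 2)
The row with r = 2 (the gcd) gives the Bezout coefficients s = -29, t = 80.
Result: 342 · (-29) + 124 · (80) = 2.

gcd(342, 124) = 2; s = -29, t = 80 (check: 342·(-29) + 124·80 = 2).


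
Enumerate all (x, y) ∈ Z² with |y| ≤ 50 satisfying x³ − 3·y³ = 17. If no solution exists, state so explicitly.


The equation is x³ - 3y³ = 17. For fixed y, x³ = 3·y³ + 17, so a solution requires the RHS to be a perfect cube.
Strategy: iterate y from -50 to 50, compute RHS = 3·y³ + 17, and check whether it is a (positive or negative) perfect cube.
Check small values of y:
  y = 0: RHS = 17 is not a perfect cube.
  y = 1: RHS = 20 is not a perfect cube.
  y = -1: RHS = 14 is not a perfect cube.
  y = 2: RHS = 41 is not a perfect cube.
  y = -2: RHS = -7 is not a perfect cube.
  y = 3: RHS = 98 is not a perfect cube.
  y = -3: RHS = -64 = (-4)³ ⇒ x = -4 works.
Continuing the search up to |y| = 50 finds no further solutions beyond those listed.
Collected solutions: (-4, -3).

Solutions (with |y| ≤ 50): (-4, -3).


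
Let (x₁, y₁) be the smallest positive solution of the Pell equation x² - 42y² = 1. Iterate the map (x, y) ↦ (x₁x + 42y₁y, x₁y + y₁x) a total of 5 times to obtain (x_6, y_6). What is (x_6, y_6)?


Step 1: Find the fundamental solution (x₁, y₁) of x² - 42y² = 1.
  Expand √42 as a continued fraction. a₀ = ⌊√42⌋ = 6; iterate m_{k+1} = d_k·a_k − m_k, d_{k+1} = (42 − m_{k+1}²)/d_k, a_{k+1} = ⌊(a₀ + m_{k+1})/d_{k+1}⌋ (starting m₀ = 0, d₀ = 1), with convergents p_k = a_k·p_{k-1} + p_{k-2}, q_k = a_k·q_{k-1} + q_{k-2} (p₋₁ = 1, q₋₁ = 0):
  k = 0: a₀ = 6; p₀/q₀ = 6/1; p₀² − 42·q₀² = 36 − 42 = -6.
  k = 1: m = 6, d = 6, a = ⌊(6 + 6)/6⌋ = 2; p/q = (2·6 + 1)/(2·1 + 0) = 13/2; p² − 42·q² = 169 − 168 = 1.
  The first convergent with p² − 42·q² = 1 gives the fundamental solution (x₁, y₁) = (13, 2).
Step 2: Apply the recurrence (x_{n+1}, y_{n+1}) = (x₁x_n + 42y₁y_n, x₁y_n + y₁x_n) repeatedly.
  From (x_1, y_1) = (13, 2): x_2 = 13·13 + 42·2·2 = 337; y_2 = 13·2 + 2·13 = 52.
  From (x_2, y_2) = (337, 52): x_3 = 13·337 + 42·2·52 = 8749; y_3 = 13·52 + 2·337 = 1350.
  From (x_3, y_3) = (8749, 1350): x_4 = 13·8749 + 42·2·1350 = 227137; y_4 = 13·1350 + 2·8749 = 35048.
  From (x_4, y_4) = (227137, 35048): x_5 = 13·227137 + 42·2·35048 = 5896813; y_5 = 13·35048 + 2·227137 = 909898.
  From (x_5, y_5) = (5896813, 909898): x_6 = 13·5896813 + 42·2·909898 = 153090001; y_6 = 13·909898 + 2·5896813 = 23622300.
Step 3: Verify x_6² - 42·y_6² = 23436548406180001 - 23436548406180000 = 1 (should be 1). ✓

(x_1, y_1) = (13, 2); (x_6, y_6) = (153090001, 23622300).


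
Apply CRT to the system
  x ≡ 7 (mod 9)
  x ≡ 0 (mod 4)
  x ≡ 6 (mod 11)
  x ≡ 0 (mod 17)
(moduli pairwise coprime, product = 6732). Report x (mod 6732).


Product of moduli M = 9 · 4 · 11 · 17 = 6732.
Merge one congruence at a time:
  Start: x ≡ 7 (mod 9).
  Combine with x ≡ 0 (mod 4); new modulus lcm = 36.
    Write x = 7 + 9·t and substitute into x ≡ 0 (mod 4): 9·t ≡ 0 − 7 = -7 (mod 4).
    Reduce coefficients mod 4: 1·t ≡ 1 (mod 4).
    So t ≡ 1 (mod 4).
    Then x = 7 + 9·1 = 16, valid modulo lcm(9, 4) = 36: x ≡ 16 (mod 36).
  Combine with x ≡ 6 (mod 11); new modulus lcm = 396.
    Write x = 16 + 36·t and substitute into x ≡ 6 (mod 11): 36·t ≡ 6 − 16 = -10 (mod 11).
    Reduce coefficients mod 11: 3·t ≡ 1 (mod 11).
    The inverse of 3 mod 11 is 4 (since 3·4 = 12 = 1·11 + 1), so t ≡ 4·1 = 4 ≡ 4 (mod 11).
    Then x = 16 + 36·4 = 160, valid modulo lcm(36, 11) = 396: x ≡ 160 (mod 396).
  Combine with x ≡ 0 (mod 17); new modulus lcm = 6732.
    Write x = 160 + 396·t and substitute into x ≡ 0 (mod 17): 396·t ≡ 0 − 160 = -160 (mod 17).
    Reduce coefficients mod 17: 5·t ≡ 10 (mod 17).
    The inverse of 5 mod 17 is 7 (since 5·7 = 35 = 2·17 + 1), so t ≡ 7·10 = 70 ≡ 2 (mod 17).
    Then x = 160 + 396·2 = 952, valid modulo lcm(396, 17) = 6732: x ≡ 952 (mod 6732).
Verify against each original: 952 mod 9 = 7, 952 mod 4 = 0, 952 mod 11 = 6, 952 mod 17 = 0.

x ≡ 952 (mod 6732).


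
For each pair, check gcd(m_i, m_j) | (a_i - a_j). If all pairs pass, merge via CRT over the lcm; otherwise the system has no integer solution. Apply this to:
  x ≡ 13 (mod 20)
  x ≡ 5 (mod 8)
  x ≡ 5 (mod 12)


Moduli 20, 8, 12 are not pairwise coprime, so CRT works modulo lcm(m_i) when all pairwise compatibility conditions hold.
Pairwise compatibility: gcd(m_i, m_j) must divide a_i - a_j for every pair.
Merge one congruence at a time:
  Start: x ≡ 13 (mod 20).
  Combine with x ≡ 5 (mod 8): gcd(20, 8) = 4; 5 - 13 = -8, which IS divisible by 4, so compatible.
    Write x = 13 + 20·t and substitute into x ≡ 5 (mod 8): 20·t ≡ 5 − 13 = -8 (mod 8).
    Divide the congruence (and modulus) by g = 4: 5·t ≡ -2 (mod 2).
    Reduce coefficients mod 2: 1·t ≡ 0 (mod 2).
    So t ≡ 0 (mod 2).
    Then x = 13 + 20·0 = 13, valid modulo lcm(20, 8) = 40: x ≡ 13 (mod 40).
  Combine with x ≡ 5 (mod 12): gcd(40, 12) = 4; 5 - 13 = -8, which IS divisible by 4, so compatible.
    Write x = 13 + 40·t and substitute into x ≡ 5 (mod 12): 40·t ≡ 5 − 13 = -8 (mod 12).
    Divide the congruence (and modulus) by g = 4: 10·t ≡ -2 (mod 3).
    Reduce coefficients mod 3: 1·t ≡ 1 (mod 3).
    So t ≡ 1 (mod 3).
    Then x = 13 + 40·1 = 53, valid modulo lcm(40, 12) = 120: x ≡ 53 (mod 120).
Verify: 53 mod 20 = 13, 53 mod 8 = 5, 53 mod 12 = 5.

x ≡ 53 (mod 120).


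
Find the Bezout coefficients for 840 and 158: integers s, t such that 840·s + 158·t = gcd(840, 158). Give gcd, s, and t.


Euclidean algorithm on (840, 158) — divide until remainder is 0:
  840 = 5 · 158 + 50
  158 = 3 · 50 + 8
  50 = 6 · 8 + 2
  8 = 4 · 2 + 0
gcd(840, 158) = 2.
Track Bezout coefficients alongside the remainders: start with r₀ = 840 = a·1 + b·0 (s = 1, t = 0) and r₁ = 158 = a·0 + b·1 (s = 0, t = 1); each new remainder r_{k+1} = r_{k-1} − q_k·r_k inherits s_{k+1} = s_{k-1} − q_k·s_k, t_{k+1} = t_{k-1} − q_k·t_k, so r_k = a·s_k + b·t_k at every step:
  q = 5: r = 50, s = 1 − 5·0 = 1, t = 0 − 5·1 = -5  (check: 840·1 + 158·(-5) = 50)
  q = 3: r = 8, s = 0 − 3·1 = -3, t = 1 − 3·(-5) = 16  (check: 840·(-3) + 158·16 = 8)
  q = 6: r = 2, s = 1 − 6·(-3) = 19, t = -5 − 6·16 = -101  (check: 840·19 + 158·(-101) = 2)
The row with r = 2 (the gcd) gives the Bezout coefficients s = 19, t = -101.
Result: 840 · (19) + 158 · (-101) = 2.

gcd(840, 158) = 2; s = 19, t = -101 (check: 840·19 + 158·(-101) = 2).


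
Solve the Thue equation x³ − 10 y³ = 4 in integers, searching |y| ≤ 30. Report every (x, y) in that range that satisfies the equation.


The equation is x³ - 10y³ = 4. For fixed y, x³ = 10·y³ + 4, so a solution requires the RHS to be a perfect cube.
Strategy: iterate y from -30 to 30, compute RHS = 10·y³ + 4, and check whether it is a (positive or negative) perfect cube.
Check small values of y:
  y = 0: RHS = 4 is not a perfect cube.
  y = 1: RHS = 14 is not a perfect cube.
  y = -1: RHS = -6 is not a perfect cube.
  y = 2: RHS = 84 is not a perfect cube.
  y = -2: RHS = -76 is not a perfect cube.
  y = 3: RHS = 274 is not a perfect cube.
  y = -3: RHS = -266 is not a perfect cube.
Continuing the search up to |y| = 30 finds no solutions either.
No (x, y) in the scanned range satisfies the equation.

No integer solutions with |y| ≤ 30.


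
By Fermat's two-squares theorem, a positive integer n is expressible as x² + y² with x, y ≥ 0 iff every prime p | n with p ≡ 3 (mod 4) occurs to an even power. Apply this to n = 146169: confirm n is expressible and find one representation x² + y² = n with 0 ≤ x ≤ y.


Step 1: Factor n = 146169 = 3^2 · 109 · 149.
Step 2: Check the mod-4 condition on each prime factor: 3 ≡ 3 (mod 4), exponent 2 (must be even); 109 ≡ 1 (mod 4), exponent 1; 149 ≡ 1 (mod 4), exponent 1.
All primes ≡ 3 (mod 4) appear to even exponent (or don't appear), so by the two-squares theorem n IS expressible as a sum of two squares.
Step 3: Build a representation. Group n = k² · m with k = 3 and m = 109 · 149 = 16241 (a product of primes ≡ 1 (mod 4)); a representation of m scales to one of n via (k·x)² + (k·y)² = k²(x² + y²). Each prime p ≡ 1 (mod 4) is itself a sum of two squares; find a² by testing p − a² for a perfect square:
  109: 109 − 1² = 108, 109 − 2² = 105, 109 − 3² = 100 = 10² ⇒ 109 = 3² + 10².
  149: 149 − 1² = 148, 149 − 2² = 145, 149 − 3² = 140, 149 − 4² = 133, 149 − 5² = 124, 149 − 6² = 113, 149 − 7² = 100 = 10² ⇒ 149 = 7² + 10².
  Combine using the Brahmagupta–Fibonacci identity (a² + b²)(c² + d²) = (ac − bd)² + (ad + bc)² = (ac + bd)² + (ad − bc)²:
  109 · 149 = 16241: from (3² + 10²)(7² + 10²), take (3·7 − 10·10, 3·10 + 10·7) = (21 − 100, 30 + 70) = (-79, 100); dropping signs (only squares matter) gives (79, 100); check 79² + 100² = 6241 + 10000 = 16241 ✓.
  Scale by k = 3: (3·79, 3·100) = (237, 300).
Step 4: Order so x ≤ y and verify: 237² + 300² = 56169 + 90000 = 146169 = n. ✓

n = 146169 = 237² + 300² (one valid representation with x ≤ y).
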